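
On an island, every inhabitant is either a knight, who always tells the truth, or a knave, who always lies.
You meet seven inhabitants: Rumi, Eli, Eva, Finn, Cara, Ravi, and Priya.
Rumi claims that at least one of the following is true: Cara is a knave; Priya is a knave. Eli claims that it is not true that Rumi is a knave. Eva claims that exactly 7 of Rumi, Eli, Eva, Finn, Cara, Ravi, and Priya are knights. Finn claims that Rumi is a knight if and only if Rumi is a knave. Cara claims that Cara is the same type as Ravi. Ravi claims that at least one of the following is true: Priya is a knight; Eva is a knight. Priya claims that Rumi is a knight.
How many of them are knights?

The unique consistent assignment is Rumi=knight, Eli=knight, Eva=knave, Finn=knave, Cara=knave, Ravi=knight, Priya=knight.
That has 4 knights.

4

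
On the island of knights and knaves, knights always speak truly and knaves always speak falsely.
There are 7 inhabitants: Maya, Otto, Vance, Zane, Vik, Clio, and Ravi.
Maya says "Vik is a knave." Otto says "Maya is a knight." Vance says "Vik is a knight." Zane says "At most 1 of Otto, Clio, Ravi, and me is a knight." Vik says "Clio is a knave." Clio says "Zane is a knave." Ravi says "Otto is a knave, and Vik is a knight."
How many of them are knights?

3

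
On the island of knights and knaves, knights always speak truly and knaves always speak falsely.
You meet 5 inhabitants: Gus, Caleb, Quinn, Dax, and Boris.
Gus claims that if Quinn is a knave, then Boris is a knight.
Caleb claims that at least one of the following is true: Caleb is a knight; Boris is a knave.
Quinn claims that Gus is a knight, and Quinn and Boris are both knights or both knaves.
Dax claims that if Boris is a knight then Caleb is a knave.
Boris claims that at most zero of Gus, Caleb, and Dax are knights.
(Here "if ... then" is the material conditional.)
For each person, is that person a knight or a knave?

Gus (knave): "if Quinn is a knave, then Boris is a knight" — False. ✓
Caleb is a knight, and the claim "at least one of the following is true: Caleb is a knight; Boris is a knave" is indeed true.
Quinn is a knave, and the claim "Gus is a knight, and Quinn and Boris are both knights or both knaves" is indeed False.
Dax is a knight, and the claim "if Boris is a knight then Caleb is a knave" is indeed true.
As a knave, Boris's statement "at most zero of Gus, Caleb, and Dax are knights" should be False; it is.

Gus is a knave, Caleb is a knight, Quinn is a knave, Dax is a knight, and Boris is a knave.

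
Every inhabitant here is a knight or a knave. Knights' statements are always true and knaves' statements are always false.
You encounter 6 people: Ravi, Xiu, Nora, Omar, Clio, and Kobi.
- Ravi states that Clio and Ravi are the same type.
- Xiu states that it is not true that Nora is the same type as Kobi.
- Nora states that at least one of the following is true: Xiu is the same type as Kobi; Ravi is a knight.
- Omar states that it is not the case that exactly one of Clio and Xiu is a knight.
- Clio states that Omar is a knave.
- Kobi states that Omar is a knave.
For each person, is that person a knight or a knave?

Ravi is a knight, Xiu is a knave, Nora is a knight, Omar is a knave, Clio is a knight, and Kobi is a knight.

Ravi is a knight, and the claim "Clio and Ravi are the same type" is indeed True.
Xiu is a knave, and the claim "it is not true that Nora is the same type as Kobi" is indeed false.
Nora is a knight; "at least one of the following is true: Xiu is the same type as Kobi; Ravi is a knight" is True, as required.
Since Omar is a knave, "it is not the case that exactly one of Clio and Xiu is a knight" needs to be false, which holds.
Since Clio is a knight, "Omar is a knave" needs to be True, which holds.
As a knight, Kobi's statement "Omar is a knave" should be True; it is.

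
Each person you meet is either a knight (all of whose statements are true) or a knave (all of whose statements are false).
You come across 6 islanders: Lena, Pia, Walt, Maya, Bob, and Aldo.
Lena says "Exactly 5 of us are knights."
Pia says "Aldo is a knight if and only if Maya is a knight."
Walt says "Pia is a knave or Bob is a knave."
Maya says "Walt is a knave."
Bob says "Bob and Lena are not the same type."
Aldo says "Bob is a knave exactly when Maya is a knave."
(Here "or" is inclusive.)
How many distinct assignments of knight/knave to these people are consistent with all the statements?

2

Consistent assignments:
  Lena=knave, Pia=knight, Walt=knave, Maya=knight, Bob=knight, Aldo=knight
  Lena=knave, Pia=knave, Walt=knight, Maya=knave, Bob=knave, Aldo=knight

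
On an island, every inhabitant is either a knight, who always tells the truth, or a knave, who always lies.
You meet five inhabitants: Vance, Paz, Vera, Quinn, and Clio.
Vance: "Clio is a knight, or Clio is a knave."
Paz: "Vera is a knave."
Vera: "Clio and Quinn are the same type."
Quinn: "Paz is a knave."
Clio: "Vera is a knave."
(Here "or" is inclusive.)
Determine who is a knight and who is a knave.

Vance is a knight, Paz is a knight, Vera is a knave, Quinn is a knave, and Clio is a knight.

Suppose Vance is a knave. Then Vance's statement "Clio is a knight, or Clio is a knave" would have to be false. Checking the 16 ways to assign the others, none is consistent with every speaker.
(For instance, with Paz=knight, Vera=knave, Quinn=knave, Clio=knight, Vance's claim "Clio is a knight, or Clio is a knave" comes out true where it would need to be false.)
So Vance must be a knight, making "Clio is a knight, or Clio is a knave" true. Taking Vance=knight, Paz=knight, Vera=knave, Quinn=knave, Clio=knight, each remaining statement checks out:
  Paz (knight): "Vera is a knave" — true. ✓
  Vera (knave): "Clio and Quinn are the same type" — false. ✓
  Quinn (knave): "Paz is a knave" — false. ✓
  Clio (knight): "Vera is a knave" — true. ✓
This is the unique consistent assignment.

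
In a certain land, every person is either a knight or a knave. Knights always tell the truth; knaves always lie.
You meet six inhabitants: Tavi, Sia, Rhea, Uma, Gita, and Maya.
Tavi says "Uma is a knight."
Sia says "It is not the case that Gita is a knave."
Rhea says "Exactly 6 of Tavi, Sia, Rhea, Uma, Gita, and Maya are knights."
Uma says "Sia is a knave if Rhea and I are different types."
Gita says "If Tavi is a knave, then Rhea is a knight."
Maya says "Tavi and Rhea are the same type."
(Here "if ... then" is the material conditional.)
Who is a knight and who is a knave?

Tavi is a knight, Sia is a knight, Rhea is a knight, Uma is a knight, Gita is a knight, and Maya is a knight.

Tavi is a knight, and the claim "Uma is a knight" is indeed true.
Sia is a knight, so "it is not the case that Gita is a knave" must be true — and it is.
As a knight, Rhea's statement "exactly 6 of Tavi, Sia, Rhea, Uma, Gita, and Maya are knights" should be true; it is.
Uma is a knight, and the claim "Sia is a knave if Rhea and I are different types" is indeed true.
Since Gita is a knight, "if Tavi is a knave, then Rhea is a knight" needs to be true, which holds.
As a knight, Maya's statement "Tavi and Rhea are the same type" should be true; it is.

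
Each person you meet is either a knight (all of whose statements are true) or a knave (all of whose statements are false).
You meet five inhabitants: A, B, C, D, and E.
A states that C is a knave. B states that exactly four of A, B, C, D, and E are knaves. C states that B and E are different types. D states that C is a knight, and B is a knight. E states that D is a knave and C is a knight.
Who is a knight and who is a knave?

A is a knave, and the claim "C is a knave" is indeed false.
As a knave, B's statement "exactly four of A, B, C, D, and E are knaves" should be false; it is.
C is a knight, so "B and E are different types" must be True — and it is.
D is a knave, so "C is a knight, and B is a knight" must be false — and it is.
Since E is a knight, "D is a knave and C is a knight" needs to be True, which holds.

Knights: C and E. Knaves: A, B, and D.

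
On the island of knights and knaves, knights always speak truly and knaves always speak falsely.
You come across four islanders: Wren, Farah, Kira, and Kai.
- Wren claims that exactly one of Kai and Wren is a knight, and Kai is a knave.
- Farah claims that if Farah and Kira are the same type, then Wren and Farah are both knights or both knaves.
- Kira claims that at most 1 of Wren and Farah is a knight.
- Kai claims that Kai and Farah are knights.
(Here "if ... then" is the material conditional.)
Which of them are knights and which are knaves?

Wren is a knight; "exactly one of Kai and Wren is a knight, and Kai is a knave" is true, as required.
Farah is a knight, so "if Farah and Kira are the same type, then Wren and Farah are both knights or both knaves" must be true — and it is.
Kira is a knave; "at most 1 of Wren and Farah is a knight" is false, as required.
Kai (knave): "Kai and Farah are knights" — false. ✓

Wren is a knight, Farah is a knight, Kira is a knave, and Kai is a knave.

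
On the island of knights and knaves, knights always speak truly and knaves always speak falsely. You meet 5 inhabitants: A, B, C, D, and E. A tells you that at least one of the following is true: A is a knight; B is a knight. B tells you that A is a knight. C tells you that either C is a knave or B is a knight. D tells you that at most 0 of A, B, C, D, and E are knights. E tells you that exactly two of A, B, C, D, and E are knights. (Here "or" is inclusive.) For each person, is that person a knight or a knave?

A is a knight, and the claim "at least one of the following is true: A is a knight; B is a knight" is indeed true.
As a knight, B's statement "A is a knight" should be true; it is.
C is a knight, and the claim "either C is a knave or B is a knight" is indeed true.
Since D is a knave, "at most 0 of A, B, C, D, and E are knights" needs to be False, which holds.
E (knave): "exactly two of A, B, C, D, and E are knights" — False. ✓

Knights: A, B, and C. Knaves: D and E.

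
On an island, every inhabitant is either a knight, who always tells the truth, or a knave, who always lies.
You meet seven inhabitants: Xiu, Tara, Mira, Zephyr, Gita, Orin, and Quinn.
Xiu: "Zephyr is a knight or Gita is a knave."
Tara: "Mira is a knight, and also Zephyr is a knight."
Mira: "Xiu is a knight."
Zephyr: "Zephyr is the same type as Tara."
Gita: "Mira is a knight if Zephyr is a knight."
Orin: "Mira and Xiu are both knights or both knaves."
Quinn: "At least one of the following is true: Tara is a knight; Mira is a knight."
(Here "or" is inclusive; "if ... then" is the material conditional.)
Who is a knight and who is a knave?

Xiu is a knight, so "Zephyr is a knight or Gita is a knave" must be true — and it is.
Tara is a knight; "Mira is a knight, and also Zephyr is a knight" is true, as required.
Mira is a knight, so "Xiu is a knight" must be true — and it is.
Zephyr is a knight; "Zephyr is the same type as Tara" is true, as required.
As a knight, Gita's statement "Mira is a knight if Zephyr is a knight" should be true; it is.
Orin is a knight; "Mira and Xiu are both knights or both knaves" is true, as required.
As a knight, Quinn's statement "at least one of the following is true: Tara is a knight; Mira is a knight" should be true; it is.

Xiu is a knight, Tara is a knight, Mira is a knight, Zephyr is a knight, Gita is a knight, Orin is a knight, and Quinn is a knight.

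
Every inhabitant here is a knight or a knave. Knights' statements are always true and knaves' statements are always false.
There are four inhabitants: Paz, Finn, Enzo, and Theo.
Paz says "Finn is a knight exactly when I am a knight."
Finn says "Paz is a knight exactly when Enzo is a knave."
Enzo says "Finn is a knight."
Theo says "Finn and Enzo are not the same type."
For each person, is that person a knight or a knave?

Paz is a knave, Finn is a knight, Enzo is a knight, and Theo is a knave.

Suppose Paz is a knight. Then Paz's statement "Finn is a knight exactly when I am a knight" would have to be true. Checking the 8 ways to assign the others, none is consistent with every speaker.
(For instance, with Finn=knight, Enzo=knight, Theo=knave, Finn's claim "Paz is a knight exactly when Enzo is a knave" comes out false where it would need to be true.)
So Paz must be a knave, making "Finn is a knight exactly when I am a knight" false. Taking Paz=knave, Finn=knight, Enzo=knight, Theo=knave, each remaining statement checks out:
  Finn (knight): "Paz is a knight exactly when Enzo is a knave" — true. ✓
  Enzo (knight): "Finn is a knight" — true. ✓
  Theo (knave): "Finn and Enzo are not the same type" — false. ✓
This is the unique consistent assignment.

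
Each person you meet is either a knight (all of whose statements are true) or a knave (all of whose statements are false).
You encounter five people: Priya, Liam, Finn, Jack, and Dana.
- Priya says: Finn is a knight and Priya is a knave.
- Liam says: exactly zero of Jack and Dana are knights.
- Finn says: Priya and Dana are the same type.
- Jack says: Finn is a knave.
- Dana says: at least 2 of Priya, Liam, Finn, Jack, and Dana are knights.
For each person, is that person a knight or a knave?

Knights: Jack and Dana. Knaves: Priya, Liam, and Finn.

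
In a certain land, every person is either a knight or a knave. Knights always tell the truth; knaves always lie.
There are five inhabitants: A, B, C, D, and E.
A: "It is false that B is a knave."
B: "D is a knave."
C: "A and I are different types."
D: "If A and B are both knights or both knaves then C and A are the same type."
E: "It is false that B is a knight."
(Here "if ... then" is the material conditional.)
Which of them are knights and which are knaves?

A is a knave, B is a knave, C is a knave, D is a knight, and E is a knight.

Since A is a knave, "it is false that B is a knave" needs to be False, which holds.
B is a knave, so "D is a knave" must be False — and it is.
Since C is a knave, "A and I are different types" needs to be False, which holds.
D is a knight, and the claim "if A and B are both knights or both knaves then C and A are the same type" is indeed true.
E (knight): "it is false that B is a knight" — true. ✓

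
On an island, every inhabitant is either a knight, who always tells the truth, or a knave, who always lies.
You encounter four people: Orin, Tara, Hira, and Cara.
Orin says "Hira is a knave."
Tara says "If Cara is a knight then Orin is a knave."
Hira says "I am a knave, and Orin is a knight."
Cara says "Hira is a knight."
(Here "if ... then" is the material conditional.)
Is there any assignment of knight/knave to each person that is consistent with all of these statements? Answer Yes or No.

No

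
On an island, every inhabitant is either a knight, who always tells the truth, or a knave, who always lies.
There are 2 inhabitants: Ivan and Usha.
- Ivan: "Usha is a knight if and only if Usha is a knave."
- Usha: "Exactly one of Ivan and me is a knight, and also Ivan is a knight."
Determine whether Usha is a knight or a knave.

Usha is a knave.

Consistent assignments: {Ivan=knave, Usha=knave}
In every consistent assignment, Usha is a knave.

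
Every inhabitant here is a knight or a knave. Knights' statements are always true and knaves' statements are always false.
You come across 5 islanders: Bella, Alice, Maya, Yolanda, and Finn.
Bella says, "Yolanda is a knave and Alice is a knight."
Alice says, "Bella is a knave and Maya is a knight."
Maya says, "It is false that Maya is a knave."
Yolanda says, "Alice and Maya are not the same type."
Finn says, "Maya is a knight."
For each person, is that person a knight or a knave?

As a knave, Bella's statement "Yolanda is a knave and Alice is a knight" should be False; it is.
Alice is a knave; "Bella is a knave and Maya is a knight" is False, as required.
Maya is a knave; "it is false that Maya is a knave" is False, as required.
Yolanda is a knave, and the claim "Alice and Maya are not the same type" is indeed False.
Finn (knave): "Maya is a knight" — False. ✓

Bella is a knave, Alice is a knave, Maya is a knave, Yolanda is a knave, and Finn is a knave.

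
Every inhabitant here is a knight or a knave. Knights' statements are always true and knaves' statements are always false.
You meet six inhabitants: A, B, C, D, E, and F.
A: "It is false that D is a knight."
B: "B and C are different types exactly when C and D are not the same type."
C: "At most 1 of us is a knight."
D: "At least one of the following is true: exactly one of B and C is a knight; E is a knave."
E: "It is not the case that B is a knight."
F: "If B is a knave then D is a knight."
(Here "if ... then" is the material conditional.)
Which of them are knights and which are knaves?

Knights: B, D, and F. Knaves: A, C, and E.

As a knave, A's statement "it is false that D is a knight" should be false; it is.
B is a knight, so "B and C are different types exactly when C and D are not the same type" must be True — and it is.
C is a knave, and the claim "at most 1 of us is a knight" is indeed false.
Since D is a knight, "at least one of the following is true: exactly one of B and C is a knight; E is a knave" needs to be True, which holds.
E (knave): "it is not the case that B is a knight" — false. ✓
F is a knight; "if B is a knave then D is a knight" is True, as required.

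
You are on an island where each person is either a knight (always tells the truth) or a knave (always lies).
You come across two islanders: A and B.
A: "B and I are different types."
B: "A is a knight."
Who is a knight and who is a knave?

As a knave, A's statement "B and I are different types" should be False; it is.
B (knave): "A is a knight" — False. ✓

Knights: none. Knaves: A and B.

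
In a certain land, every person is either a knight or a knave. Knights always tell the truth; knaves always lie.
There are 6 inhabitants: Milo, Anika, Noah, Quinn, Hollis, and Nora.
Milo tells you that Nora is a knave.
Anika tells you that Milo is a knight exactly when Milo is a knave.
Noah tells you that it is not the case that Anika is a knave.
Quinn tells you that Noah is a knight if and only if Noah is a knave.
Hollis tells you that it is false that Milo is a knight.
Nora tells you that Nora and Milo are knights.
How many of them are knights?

1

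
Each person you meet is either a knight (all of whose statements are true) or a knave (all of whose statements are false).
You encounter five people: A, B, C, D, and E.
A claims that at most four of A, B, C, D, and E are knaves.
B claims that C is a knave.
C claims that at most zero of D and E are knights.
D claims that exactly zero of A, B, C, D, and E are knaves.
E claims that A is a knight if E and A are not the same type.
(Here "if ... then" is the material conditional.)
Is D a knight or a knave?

D is a knave.

Consistent assignments: {A=knight, B=knight, C=knave, D=knave, E=knight}
In every consistent assignment, D is a knave.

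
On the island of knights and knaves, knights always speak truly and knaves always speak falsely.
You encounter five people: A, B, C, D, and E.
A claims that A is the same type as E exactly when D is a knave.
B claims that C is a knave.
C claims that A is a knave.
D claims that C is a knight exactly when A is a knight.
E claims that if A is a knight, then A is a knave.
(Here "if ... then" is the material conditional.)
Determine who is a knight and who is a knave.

A is a knave, B is a knave, C is a knight, D is a knave, and E is a knight.

A is a knave; "A is the same type as E exactly when D is a knave" is False, as required.
B is a knave; "C is a knave" is False, as required.
As a knight, C's statement "A is a knave" should be True; it is.
As a knave, D's statement "C is a knight exactly when A is a knight" should be False; it is.
E is a knight, and the claim "if A is a knight, then A is a knave" is indeed True.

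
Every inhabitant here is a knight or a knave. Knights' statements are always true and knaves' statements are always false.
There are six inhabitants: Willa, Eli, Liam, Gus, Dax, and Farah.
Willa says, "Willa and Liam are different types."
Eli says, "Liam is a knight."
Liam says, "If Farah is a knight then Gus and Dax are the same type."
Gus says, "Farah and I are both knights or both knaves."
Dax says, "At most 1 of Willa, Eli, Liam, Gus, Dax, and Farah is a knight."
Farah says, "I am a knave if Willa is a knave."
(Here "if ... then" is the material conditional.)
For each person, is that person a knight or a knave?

Willa (knight): "Willa and Liam are different types" — true. ✓
As a knave, Eli's statement "Liam is a knight" should be False; it is.
Liam is a knave; "if Farah is a knight then Gus and Dax are the same type" is False, as required.
Gus is a knight, so "Farah and I are both knights or both knaves" must be true — and it is.
Dax (knave): "at most 1 of Willa, Eli, Liam, Gus, Dax, and Farah is a knight" — False. ✓
Since Farah is a knight, "I am a knave if Willa is a knave" needs to be true, which holds.

Knights: Willa, Gus, and Farah. Knaves: Eli, Liam, and Dax.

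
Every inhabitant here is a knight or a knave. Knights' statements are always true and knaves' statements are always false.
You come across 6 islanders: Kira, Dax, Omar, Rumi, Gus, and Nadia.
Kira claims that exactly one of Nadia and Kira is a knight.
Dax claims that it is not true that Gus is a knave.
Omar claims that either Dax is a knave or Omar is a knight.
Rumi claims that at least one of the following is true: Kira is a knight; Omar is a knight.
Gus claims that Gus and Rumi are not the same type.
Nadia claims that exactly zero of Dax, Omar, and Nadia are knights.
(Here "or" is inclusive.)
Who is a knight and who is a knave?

Kira is a knave, Dax is a knight, Omar is a knave, Rumi is a knave, Gus is a knight, and Nadia is a knave.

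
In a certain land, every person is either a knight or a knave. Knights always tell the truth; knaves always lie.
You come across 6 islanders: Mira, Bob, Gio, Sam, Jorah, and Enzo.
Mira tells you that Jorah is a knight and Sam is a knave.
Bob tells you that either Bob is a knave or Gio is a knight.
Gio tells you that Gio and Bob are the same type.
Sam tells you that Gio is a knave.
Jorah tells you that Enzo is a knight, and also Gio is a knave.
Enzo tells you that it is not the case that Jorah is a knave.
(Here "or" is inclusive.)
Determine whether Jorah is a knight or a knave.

Jorah is a knave.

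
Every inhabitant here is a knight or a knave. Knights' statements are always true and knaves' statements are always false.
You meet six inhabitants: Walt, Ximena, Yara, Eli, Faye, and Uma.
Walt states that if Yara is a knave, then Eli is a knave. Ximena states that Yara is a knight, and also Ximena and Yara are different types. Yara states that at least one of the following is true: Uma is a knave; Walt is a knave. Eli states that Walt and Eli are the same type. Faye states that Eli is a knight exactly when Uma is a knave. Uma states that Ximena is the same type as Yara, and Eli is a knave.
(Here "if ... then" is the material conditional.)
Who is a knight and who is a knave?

Walt is a knight, Ximena is a knave, Yara is a knave, Eli is a knave, Faye is a knight, and Uma is a knight.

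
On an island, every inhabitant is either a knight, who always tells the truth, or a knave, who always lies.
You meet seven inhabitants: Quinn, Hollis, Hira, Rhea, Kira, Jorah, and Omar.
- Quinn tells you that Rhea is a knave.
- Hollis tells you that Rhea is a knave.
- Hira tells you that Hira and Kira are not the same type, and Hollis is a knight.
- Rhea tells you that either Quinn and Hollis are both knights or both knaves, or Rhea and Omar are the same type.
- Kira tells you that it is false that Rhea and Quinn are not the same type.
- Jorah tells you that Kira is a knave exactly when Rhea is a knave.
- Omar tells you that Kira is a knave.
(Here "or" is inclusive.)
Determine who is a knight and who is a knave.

Knights: Rhea and Omar. Knaves: Quinn, Hollis, Hira, Kira, and Jorah.

Quinn is a knave; "Rhea is a knave" is false, as required.
Hollis (knave): "Rhea is a knave" — false. ✓
Hira is a knave, so "Hira and Kira are not the same type, and Hollis is a knight" must be false — and it is.
Rhea (knight): "either Quinn and Hollis are both knights or both knaves, or Rhea and Omar are the same type" — true. ✓
Since Kira is a knave, "it is false that Rhea and Quinn are not the same type" needs to be false, which holds.
Since Jorah is a knave, "Kira is a knave exactly when Rhea is a knave" needs to be false, which holds.
Since Omar is a knight, "Kira is a knave" needs to be true, which holds.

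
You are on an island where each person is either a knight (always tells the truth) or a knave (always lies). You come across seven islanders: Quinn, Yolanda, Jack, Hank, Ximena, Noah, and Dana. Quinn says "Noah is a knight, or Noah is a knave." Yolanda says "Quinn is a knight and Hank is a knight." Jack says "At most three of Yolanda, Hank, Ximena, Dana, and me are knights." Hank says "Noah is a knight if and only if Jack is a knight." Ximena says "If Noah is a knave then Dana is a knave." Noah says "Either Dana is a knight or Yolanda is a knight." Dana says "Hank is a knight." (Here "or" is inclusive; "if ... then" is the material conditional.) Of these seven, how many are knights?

3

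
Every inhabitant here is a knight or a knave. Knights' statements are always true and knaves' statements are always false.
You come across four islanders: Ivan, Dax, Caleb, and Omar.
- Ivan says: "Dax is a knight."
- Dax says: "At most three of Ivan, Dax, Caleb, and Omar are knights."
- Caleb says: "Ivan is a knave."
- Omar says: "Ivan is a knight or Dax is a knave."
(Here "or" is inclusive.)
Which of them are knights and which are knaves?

Ivan is a knight, Dax is a knight, Caleb is a knave, and Omar is a knight.

Suppose Ivan is a knave. Then Ivan's statement "Dax is a knight" would have to be false. Checking the 8 ways to assign the others, none is consistent with every speaker.
(For instance, with Dax=knight, Caleb=knave, Omar=knight, Ivan's claim "Dax is a knight" comes out true where it would need to be false.)
So Ivan must be a knight, making "Dax is a knight" true. Taking Ivan=knight, Dax=knight, Caleb=knave, Omar=knight, each remaining statement checks out:
  Dax (knight): "at most three of Ivan, Dax, Caleb, and Omar are knights" — true. ✓
  Caleb (knave): "Ivan is a knave" — false. ✓
  Omar (knight): "Ivan is a knight or Dax is a knave" — true. ✓
This is the unique consistent assignment.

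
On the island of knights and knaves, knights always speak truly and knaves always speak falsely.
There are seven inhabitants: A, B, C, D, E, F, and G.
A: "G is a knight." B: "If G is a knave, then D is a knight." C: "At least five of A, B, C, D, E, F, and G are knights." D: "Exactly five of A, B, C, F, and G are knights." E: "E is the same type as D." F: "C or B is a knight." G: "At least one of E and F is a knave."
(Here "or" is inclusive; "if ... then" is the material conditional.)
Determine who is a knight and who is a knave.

A is a knight, B is a knight, C is a knight, D is a knight, E is a knave, F is a knight, and G is a knight.

A is a knight, and the claim "G is a knight" is indeed true.
Since B is a knight, "if G is a knave, then D is a knight" needs to be true, which holds.
C is a knight, and the claim "at least five of A, B, C, D, E, F, and G are knights" is indeed true.
D is a knight; "exactly five of A, B, C, F, and G are knights" is true, as required.
As a knave, E's statement "E is the same type as D" should be False; it is.
As a knight, F's statement "C or B is a knight" should be true; it is.
G is a knight, and the claim "at least one of E and F is a knave" is indeed true.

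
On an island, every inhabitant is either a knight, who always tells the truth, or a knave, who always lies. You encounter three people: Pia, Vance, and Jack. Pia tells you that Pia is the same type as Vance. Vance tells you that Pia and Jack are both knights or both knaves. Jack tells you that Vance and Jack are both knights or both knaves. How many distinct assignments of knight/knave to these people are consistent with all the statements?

2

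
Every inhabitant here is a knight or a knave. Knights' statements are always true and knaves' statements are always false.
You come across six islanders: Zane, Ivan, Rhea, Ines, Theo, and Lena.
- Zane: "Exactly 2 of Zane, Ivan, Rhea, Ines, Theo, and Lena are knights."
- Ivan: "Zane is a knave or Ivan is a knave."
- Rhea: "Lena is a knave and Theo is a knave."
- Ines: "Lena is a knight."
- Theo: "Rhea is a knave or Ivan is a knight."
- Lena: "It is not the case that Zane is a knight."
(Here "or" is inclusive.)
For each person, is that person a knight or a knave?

Zane is a knave, Ivan is a knight, Rhea is a knave, Ines is a knight, Theo is a knight, and Lena is a knight.

Zane is a knave; "exactly 2 of Zane, Ivan, Rhea, Ines, Theo, and Lena are knights" is false, as required.
Ivan is a knight; "Zane is a knave or Ivan is a knave" is True, as required.
Since Rhea is a knave, "Lena is a knave and Theo is a knave" needs to be false, which holds.
As a knight, Ines's statement "Lena is a knight" should be True; it is.
Theo is a knight, so "Rhea is a knave or Ivan is a knight" must be True — and it is.
Lena is a knight; "it is not the case that Zane is a knight" is True, as required.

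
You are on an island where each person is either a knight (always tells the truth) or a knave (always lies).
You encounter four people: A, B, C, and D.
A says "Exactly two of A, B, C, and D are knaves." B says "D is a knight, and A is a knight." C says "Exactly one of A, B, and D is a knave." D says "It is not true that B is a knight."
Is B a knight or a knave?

B is a knave.

Consistent assignments: {A=knave, B=knave, C=knave, D=knight}
In every consistent assignment, B is a knave.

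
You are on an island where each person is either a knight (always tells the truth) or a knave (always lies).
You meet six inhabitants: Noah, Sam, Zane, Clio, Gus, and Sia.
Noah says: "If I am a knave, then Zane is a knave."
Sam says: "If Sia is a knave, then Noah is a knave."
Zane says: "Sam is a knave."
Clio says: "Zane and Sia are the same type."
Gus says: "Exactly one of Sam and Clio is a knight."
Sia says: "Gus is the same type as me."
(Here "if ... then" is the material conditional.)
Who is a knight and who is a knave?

Noah is a knight, Sam is a knight, Zane is a knave, Clio is a knave, Gus is a knight, and Sia is a knight.

Noah is a knight; "if I am a knave, then Zane is a knave" is True, as required.
Sam (knight): "if Sia is a knave, then Noah is a knave" — True. ✓
As a knave, Zane's statement "Sam is a knave" should be false; it is.
Clio (knave): "Zane and Sia are the same type" — false. ✓
As a knight, Gus's statement "exactly one of Sam and Clio is a knight" should be True; it is.
Sia (knight): "Gus is the same type as me" — True. ✓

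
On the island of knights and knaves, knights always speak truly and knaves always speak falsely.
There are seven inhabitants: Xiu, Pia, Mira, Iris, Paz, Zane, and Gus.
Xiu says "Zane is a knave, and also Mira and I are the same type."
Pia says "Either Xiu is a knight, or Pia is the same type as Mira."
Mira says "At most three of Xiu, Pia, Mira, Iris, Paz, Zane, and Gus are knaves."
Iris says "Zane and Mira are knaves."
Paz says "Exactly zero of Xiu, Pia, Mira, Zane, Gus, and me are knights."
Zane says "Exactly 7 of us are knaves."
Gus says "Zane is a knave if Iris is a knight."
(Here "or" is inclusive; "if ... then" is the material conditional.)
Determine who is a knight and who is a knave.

Since Xiu is a knight, "Zane is a knave, and also Mira and I are the same type" needs to be True, which holds.
As a knight, Pia's statement "either Xiu is a knight, or Pia is the same type as Mira" should be True; it is.
Mira is a knight, so "at most three of Xiu, Pia, Mira, Iris, Paz, Zane, and Gus are knaves" must be True — and it is.
Iris is a knave; "Zane and Mira are knaves" is False, as required.
Since Paz is a knave, "exactly zero of Xiu, Pia, Mira, Zane, Gus, and me are knights" needs to be False, which holds.
Zane (knave): "exactly 7 of us are knaves" — False. ✓
Gus is a knight, so "Zane is a knave if Iris is a knight" must be True — and it is.

Xiu is a knight, Pia is a knight, Mira is a knight, Iris is a knave, Paz is a knave, Zane is a knave, and Gus is a knight.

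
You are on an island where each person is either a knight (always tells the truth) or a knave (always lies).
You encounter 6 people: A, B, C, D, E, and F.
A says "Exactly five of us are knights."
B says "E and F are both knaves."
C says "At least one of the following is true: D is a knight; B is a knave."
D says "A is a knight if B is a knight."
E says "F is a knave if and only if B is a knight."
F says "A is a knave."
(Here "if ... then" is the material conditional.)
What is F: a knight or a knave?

F is a knight.

Consistent assignments: {A=knave, B=knave, C=knight, D=knight, E=knight, F=knight}
In every consistent assignment, F is a knight.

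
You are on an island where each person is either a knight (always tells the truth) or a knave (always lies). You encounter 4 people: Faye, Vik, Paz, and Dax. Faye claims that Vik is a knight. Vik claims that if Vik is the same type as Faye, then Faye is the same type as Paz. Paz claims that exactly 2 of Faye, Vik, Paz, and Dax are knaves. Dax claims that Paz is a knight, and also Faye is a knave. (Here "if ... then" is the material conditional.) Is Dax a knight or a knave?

Dax is a knight.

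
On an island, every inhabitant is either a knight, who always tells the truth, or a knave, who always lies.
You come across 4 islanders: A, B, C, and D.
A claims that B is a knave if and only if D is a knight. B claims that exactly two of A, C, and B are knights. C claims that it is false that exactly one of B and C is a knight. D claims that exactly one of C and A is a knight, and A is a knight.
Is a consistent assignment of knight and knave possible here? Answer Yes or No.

Checking all 16 assignments, each has at least one speaker whose statement's truth value contradicts their type.

No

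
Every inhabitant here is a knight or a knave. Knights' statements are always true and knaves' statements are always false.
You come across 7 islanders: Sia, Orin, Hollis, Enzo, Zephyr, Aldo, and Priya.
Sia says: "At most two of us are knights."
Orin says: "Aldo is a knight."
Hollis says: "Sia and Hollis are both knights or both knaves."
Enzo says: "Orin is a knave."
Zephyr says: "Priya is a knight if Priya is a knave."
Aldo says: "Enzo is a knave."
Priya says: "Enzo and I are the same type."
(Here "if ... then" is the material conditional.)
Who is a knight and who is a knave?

Sia is a knight, Orin is a knave, Hollis is a knave, Enzo is a knight, Zephyr is a knave, Aldo is a knave, and Priya is a knave.

Since Sia is a knight, "at most two of us are knights" needs to be True, which holds.
As a knave, Orin's statement "Aldo is a knight" should be false; it is.
Hollis is a knave, so "Sia and Hollis are both knights or both knaves" must be false — and it is.
Enzo (knight): "Orin is a knave" — True. ✓
Zephyr is a knave, so "Priya is a knight if Priya is a knave" must be false — and it is.
Aldo is a knave; "Enzo is a knave" is false, as required.
Priya (knave): "Enzo and I are the same type" — false. ✓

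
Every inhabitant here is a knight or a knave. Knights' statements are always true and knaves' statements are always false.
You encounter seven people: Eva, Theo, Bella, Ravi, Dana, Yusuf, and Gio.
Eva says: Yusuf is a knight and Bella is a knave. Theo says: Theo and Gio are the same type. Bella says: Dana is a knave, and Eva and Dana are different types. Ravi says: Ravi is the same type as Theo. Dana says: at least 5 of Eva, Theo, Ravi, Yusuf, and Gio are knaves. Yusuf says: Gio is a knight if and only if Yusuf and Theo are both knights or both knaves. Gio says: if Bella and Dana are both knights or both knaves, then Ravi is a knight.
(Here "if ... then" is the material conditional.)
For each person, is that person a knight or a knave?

Eva is a knave, Theo is a knight, Bella is a knave, Ravi is a knight, Dana is a knave, Yusuf is a knave, and Gio is a knight.

Since Eva is a knave, "Yusuf is a knight and Bella is a knave" needs to be False, which holds.
Since Theo is a knight, "Theo and Gio are the same type" needs to be true, which holds.
Bella is a knave, so "Dana is a knave, and Eva and Dana are different types" must be False — and it is.
Ravi is a knight, and the claim "Ravi is the same type as Theo" is indeed true.
As a knave, Dana's statement "at least 5 of Eva, Theo, Ravi, Yusuf, and Gio are knaves" should be False; it is.
Yusuf is a knave, and the claim "Gio is a knight if and only if Yusuf and Theo are both knights or both knaves" is indeed False.
Gio is a knight; "if Bella and Dana are both knights or both knaves, then Ravi is a knight" is true, as required.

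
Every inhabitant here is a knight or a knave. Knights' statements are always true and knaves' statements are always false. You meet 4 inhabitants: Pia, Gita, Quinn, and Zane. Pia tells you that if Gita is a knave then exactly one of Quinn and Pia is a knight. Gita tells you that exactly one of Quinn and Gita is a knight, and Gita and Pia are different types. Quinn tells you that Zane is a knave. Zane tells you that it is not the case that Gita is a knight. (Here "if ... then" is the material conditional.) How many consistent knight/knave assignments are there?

2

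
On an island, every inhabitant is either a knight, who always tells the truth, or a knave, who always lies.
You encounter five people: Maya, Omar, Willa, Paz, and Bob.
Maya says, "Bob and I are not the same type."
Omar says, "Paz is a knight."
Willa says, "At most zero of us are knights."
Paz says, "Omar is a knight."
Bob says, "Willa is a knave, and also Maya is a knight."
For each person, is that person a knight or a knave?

Maya is a knave, Omar is a knight, Willa is a knave, Paz is a knight, and Bob is a knave.

Maya is a knave, so "Bob and I are not the same type" must be False — and it is.
As a knight, Omar's statement "Paz is a knight" should be true; it is.
Since Willa is a knave, "at most zero of us are knights" needs to be False, which holds.
Paz is a knight; "Omar is a knight" is true, as required.
Bob (knave): "Willa is a knave, and also Maya is a knight" — False. ✓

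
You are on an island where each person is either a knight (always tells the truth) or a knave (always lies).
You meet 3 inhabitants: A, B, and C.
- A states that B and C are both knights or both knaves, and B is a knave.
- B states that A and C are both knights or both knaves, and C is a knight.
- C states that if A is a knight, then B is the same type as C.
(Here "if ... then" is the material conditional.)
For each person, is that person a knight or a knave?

A is a knave, B is a knave, and C is a knight.

As a knave, A's statement "B and C are both knights or both knaves, and B is a knave" should be false; it is.
B is a knave, and the claim "A and C are both knights or both knaves, and C is a knight" is indeed false.
C is a knight, and the claim "if A is a knight, then B is the same type as C" is indeed True.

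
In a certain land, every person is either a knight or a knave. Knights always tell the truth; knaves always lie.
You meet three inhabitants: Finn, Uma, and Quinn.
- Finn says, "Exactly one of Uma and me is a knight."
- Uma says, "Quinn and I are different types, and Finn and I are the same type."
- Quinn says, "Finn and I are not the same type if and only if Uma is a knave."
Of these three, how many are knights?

The unique consistent assignment is Finn=knave, Uma=knave, Quinn=knave.
That has 0 knights.

0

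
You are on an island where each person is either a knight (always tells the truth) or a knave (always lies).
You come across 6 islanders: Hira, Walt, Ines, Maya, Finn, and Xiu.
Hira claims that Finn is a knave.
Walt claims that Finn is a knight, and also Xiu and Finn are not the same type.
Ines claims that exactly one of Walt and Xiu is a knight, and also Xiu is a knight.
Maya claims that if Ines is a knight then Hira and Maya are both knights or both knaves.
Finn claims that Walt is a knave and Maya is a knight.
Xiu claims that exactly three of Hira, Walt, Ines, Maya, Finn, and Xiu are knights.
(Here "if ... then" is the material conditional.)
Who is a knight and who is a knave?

Hira is a knight, Walt is a knave, Ines is a knight, Maya is a knave, Finn is a knave, and Xiu is a knight.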